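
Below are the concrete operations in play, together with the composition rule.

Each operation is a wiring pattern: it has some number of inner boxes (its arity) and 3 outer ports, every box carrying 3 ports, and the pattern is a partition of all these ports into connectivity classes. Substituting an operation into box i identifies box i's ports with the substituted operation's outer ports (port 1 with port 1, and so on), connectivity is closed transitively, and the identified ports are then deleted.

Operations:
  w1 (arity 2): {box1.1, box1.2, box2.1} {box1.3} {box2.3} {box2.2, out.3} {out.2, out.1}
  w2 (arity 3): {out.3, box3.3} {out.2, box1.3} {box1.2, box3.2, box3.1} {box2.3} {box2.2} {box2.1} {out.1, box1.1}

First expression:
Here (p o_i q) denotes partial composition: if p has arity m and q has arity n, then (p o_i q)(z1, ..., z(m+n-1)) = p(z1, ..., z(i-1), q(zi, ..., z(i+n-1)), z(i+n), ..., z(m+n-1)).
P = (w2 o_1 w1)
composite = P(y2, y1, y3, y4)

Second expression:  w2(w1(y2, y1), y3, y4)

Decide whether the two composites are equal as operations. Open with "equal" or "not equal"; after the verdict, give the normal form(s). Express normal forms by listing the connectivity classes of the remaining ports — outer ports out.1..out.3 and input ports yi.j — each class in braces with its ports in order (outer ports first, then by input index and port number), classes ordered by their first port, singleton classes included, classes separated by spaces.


equal — both sides give {out.1, y4.1, y4.2} {out.2, y1.2} {out.3, y4.3} {y1.1, y2.1, y2.2} {y1.3} {y2.3} {y3.1} {y3.2} {y3.3}

In normal form, the first expression is {out.1, y4.1, y4.2} {out.2, y1.2} {out.3, y4.3} {y1.1, y2.1, y2.2} {y1.3} {y2.3} {y3.1} {y3.2} {y3.3}
In normal form, the second expression is {out.1, y4.1, y4.2} {out.2, y1.2} {out.3, y4.3} {y1.1, y2.1, y2.2} {y1.3} {y2.3} {y3.1} {y3.2} {y3.3}
Identical normal forms: equal.


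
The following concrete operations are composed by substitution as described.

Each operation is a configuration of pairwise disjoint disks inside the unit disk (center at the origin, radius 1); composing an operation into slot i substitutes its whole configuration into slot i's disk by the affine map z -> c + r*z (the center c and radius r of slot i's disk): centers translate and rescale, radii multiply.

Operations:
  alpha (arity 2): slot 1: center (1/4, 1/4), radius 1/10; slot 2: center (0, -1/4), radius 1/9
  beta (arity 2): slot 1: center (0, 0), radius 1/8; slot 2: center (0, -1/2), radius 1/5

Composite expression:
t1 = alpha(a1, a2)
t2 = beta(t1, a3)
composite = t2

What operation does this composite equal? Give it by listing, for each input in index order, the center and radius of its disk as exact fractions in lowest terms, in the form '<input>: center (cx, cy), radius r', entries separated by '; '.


Affine substitution under beta: radii multiply and a-centers shift.
for a1, the 2-step affine chain lands on center (1/32, 1/32), radius 1/80
for a2, the 2-step affine chain lands on center (0, -1/32), radius 1/72
for a3, the 1-step affine chain lands on center (0, -1/2), radius 1/5

a1: center (1/32, 1/32), radius 1/80; a2: center (0, -1/32), radius 1/72; a3: center (0, -1/2), radius 1/5


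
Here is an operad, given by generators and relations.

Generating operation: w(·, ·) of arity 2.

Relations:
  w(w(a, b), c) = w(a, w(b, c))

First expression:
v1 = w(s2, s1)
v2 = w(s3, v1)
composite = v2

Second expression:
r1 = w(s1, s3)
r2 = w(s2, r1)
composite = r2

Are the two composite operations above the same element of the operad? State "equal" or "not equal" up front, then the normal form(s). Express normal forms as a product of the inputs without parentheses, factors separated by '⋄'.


not equal — first s3 ⋄ s2 ⋄ s1, second s2 ⋄ s1 ⋄ s3

Reducing the first expression gives s3 ⋄ s2 ⋄ s1
Reducing the second expression gives s2 ⋄ s1 ⋄ s3
They disagree, so not equal.


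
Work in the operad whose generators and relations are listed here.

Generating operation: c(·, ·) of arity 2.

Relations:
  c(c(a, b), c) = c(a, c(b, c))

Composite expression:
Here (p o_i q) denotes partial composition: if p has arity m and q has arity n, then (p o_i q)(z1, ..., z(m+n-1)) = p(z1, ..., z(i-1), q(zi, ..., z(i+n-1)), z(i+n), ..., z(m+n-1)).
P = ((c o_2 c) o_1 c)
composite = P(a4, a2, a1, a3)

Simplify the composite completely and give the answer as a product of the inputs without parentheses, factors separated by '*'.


a4 * a2 * a1 * a3

Key point: c is associative — brackets drop, the a-order remains.
c(a4, a2) reduces to a4 * a2
c(a1, a3) reduces to a1 * a3
c(c(a4, a2), c(a1, a3)) reduces to a4 * a2 * a1 * a3


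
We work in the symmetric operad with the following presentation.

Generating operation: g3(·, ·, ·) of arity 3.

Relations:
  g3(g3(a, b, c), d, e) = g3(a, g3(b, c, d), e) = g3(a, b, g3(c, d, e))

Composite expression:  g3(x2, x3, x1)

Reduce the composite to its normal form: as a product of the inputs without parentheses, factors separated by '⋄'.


x2 ⋄ x3 ⋄ x1

Key point: g3 is associative — brackets drop, the x-order remains.
g3(x2, x3, x1) unparenthesizes to x2 ⋄ x3 ⋄ x1


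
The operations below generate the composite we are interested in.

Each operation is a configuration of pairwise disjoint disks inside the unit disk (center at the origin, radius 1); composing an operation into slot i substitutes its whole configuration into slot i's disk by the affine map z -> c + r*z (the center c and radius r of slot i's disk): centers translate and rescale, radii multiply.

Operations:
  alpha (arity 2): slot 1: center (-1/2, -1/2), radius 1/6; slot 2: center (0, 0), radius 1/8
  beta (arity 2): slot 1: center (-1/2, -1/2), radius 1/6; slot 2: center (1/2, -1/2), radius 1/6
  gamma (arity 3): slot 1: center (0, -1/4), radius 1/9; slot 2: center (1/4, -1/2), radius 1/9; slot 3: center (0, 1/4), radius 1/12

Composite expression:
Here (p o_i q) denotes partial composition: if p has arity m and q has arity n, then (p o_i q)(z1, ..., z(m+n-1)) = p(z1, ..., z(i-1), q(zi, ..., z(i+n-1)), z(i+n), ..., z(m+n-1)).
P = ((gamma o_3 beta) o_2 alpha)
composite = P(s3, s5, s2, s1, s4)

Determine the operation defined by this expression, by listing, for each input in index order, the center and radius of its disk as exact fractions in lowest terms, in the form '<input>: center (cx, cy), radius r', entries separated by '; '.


s1: center (-1/24, 5/24), radius 1/72; s2: center (1/4, -1/2), radius 1/72; s3: center (0, -1/4), radius 1/9; s4: center (1/24, 5/24), radius 1/72; s5: center (7/36, -5/9), radius 1/54

Nesting under gamma composes maps z -> c + r*z down each s-path.
tracing s3 down its 1-map path: center (0, -1/4), radius 1/9
tracing s5 down its 2-map path: center (7/36, -5/9), radius 1/54
tracing s2 down its 2-map path: center (1/4, -1/2), radius 1/72
tracing s1 down its 2-map path: center (-1/24, 5/24), radius 1/72
tracing s4 down its 2-map path: center (1/24, 5/24), radius 1/72


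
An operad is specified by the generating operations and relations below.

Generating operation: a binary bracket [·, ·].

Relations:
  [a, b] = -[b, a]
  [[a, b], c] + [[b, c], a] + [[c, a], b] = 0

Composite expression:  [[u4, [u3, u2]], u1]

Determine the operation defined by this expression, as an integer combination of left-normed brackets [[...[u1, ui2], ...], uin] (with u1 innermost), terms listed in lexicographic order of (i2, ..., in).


-[[[u1, u2], u3], u4] + [[[u1, u3], u2], u4] + [[[u1, u4], u2], u3] - [[[u1, u4], u3], u2]

Skip Jacobi rewriting: expand, keep u1-initial words, read off terms.
Composite bracket: [[u4, [u3, u2]], u1]
Each bracket splits as ab - ba, giving 8 signed words (2^3 = 8).
Keep just the words that open with u1:
  word u1u2u3u4 has sign -1, contributing -[[[u1, u2], u3], u4]
  word u1u3u2u4 has sign +1, contributing +[[[u1, u3], u2], u4]
  word u1u4u2u3 has sign +1, contributing +[[[u1, u4], u2], u3]
  word u1u4u3u2 has sign -1, contributing -[[[u1, u4], u3], u2]


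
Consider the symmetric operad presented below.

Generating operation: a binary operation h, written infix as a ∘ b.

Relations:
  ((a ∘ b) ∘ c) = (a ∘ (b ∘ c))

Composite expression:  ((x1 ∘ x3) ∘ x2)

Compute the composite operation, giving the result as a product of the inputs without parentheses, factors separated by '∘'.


All parenthesizations of h agree; list the x-inputs left to right.
(x1 ∘ x3) linearizes to x1 ∘ x3
((x1 ∘ x3) ∘ x2) linearizes to x1 ∘ x3 ∘ x2

x1 ∘ x3 ∘ x2


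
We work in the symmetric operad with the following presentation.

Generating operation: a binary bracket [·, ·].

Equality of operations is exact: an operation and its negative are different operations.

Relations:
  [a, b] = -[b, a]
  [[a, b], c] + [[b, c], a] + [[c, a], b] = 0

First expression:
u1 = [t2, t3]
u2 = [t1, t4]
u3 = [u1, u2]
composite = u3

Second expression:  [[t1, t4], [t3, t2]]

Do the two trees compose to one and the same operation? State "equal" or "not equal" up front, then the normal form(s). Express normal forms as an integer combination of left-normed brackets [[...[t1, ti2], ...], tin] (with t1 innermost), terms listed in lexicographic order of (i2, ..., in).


In normal form, the first expression is -[[[t1, t4], t2], t3] + [[[t1, t4], t3], t2]
In normal form, the second expression is -[[[t1, t4], t2], t3] + [[[t1, t4], t3], t2]
The normal forms match — equal.

equal; both compose to -[[[t1, t4], t2], t3] + [[[t1, t4], t3], t2]


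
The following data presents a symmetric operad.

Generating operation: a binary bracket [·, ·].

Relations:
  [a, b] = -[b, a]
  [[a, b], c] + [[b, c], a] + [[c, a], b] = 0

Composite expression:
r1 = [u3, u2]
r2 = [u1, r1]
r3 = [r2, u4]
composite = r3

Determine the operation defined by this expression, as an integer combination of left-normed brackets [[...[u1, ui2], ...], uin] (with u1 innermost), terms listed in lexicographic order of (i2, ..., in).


-[[[u1, u2], u3], u4] + [[[u1, u3], u2], u4]

In the tensor algebra, words opening u1 carry the u1-anchored form.
Composite bracket: [[u1, [u3, u2]], u4]
Under [a, b] = ab - ba we get 8 signed associative words (2^3 = 8).
Words beginning with u1 determine it all:
  sign of u1u2u3u4 is -1, so it contributes -[[[u1, u2], u3], u4]
  sign of u1u3u2u4 is +1, so it contributes +[[[u1, u3], u2], u4]


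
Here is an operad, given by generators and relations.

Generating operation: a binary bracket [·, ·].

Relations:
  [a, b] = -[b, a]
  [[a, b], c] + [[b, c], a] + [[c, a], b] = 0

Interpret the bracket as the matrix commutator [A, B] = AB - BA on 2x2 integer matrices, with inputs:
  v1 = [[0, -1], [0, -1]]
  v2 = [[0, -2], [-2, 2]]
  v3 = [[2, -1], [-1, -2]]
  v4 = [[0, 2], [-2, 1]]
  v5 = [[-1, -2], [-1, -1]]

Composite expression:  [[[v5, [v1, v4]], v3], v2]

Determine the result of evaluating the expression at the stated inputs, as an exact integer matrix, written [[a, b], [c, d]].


[[8, -4], [-4, -8]]

[v1, v4] = [[2, 1], [2, -2]]
[v5, [v1, v4]] = [[-3, 8], [-4, 3]]
[[v5, [v1, v4]], v3] = [[-12, -26], [-22, 12]]
[[[v5, [v1, v4]], v3], v2] = [[8, -4], [-4, -8]]


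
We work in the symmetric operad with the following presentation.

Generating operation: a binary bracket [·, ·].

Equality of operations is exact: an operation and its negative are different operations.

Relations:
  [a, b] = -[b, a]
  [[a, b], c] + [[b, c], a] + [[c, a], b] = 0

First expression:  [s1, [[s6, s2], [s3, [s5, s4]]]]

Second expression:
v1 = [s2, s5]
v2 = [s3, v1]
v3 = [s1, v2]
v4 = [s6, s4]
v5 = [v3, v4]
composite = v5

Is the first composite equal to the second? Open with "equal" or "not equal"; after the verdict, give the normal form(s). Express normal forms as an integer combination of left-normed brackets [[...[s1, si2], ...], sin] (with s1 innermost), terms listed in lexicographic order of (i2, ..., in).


In normal form, the first expression is [[[[[s1, s2], s6], s3], s4], s5] - [[[[[s1, s2], s6], s3], s5], s4] - [[[[[s1, s2], s6], s4], s5], s3] + [[[[[s1, s2], s6], s5], s4], s3] - [[[[[s1, s3], s4], s5], s2], s6] + [[[[[s1, s3], s4], s5], s6], s2] + [[[[[s1, s3], s5], s4], s2], s6] - [[[[[s1, s3], s5], s4], s6], s2] + [[[[[s1, s4], s5], s3], s2], s6] - [[[[[s1, s4], s5], s3], s6], s2] - [[[[[s1, s5], s4], s3], s2], s6] + [[[[[s1, s5], s4], s3], s6], s2] - [[[[[s1, s6], s2], s3], s4], s5] + [[[[[s1, s6], s2], s3], s5], s4] + [[[[[s1, s6], s2], s4], s5], s3] - [[[[[s1, s6], s2], s5], s4], s3]
In normal form, the second expression is [[[[[s1, s2], s5], s3], s4], s6] - [[[[[s1, s2], s5], s3], s6], s4] - [[[[[s1, s3], s2], s5], s4], s6] + [[[[[s1, s3], s2], s5], s6], s4] + [[[[[s1, s3], s5], s2], s4], s6] - [[[[[s1, s3], s5], s2], s6], s4] - [[[[[s1, s5], s2], s3], s4], s6] + [[[[[s1, s5], s2], s3], s6], s4]
Different reductions; not equal.

not equal; first: [[[[[s1, s2], s6], s3], s4], s5] - [[[[[s1, s2], s6], s3], s5], s4] - [[[[[s1, s2], s6], s4], s5], s3] + [[[[[s1, s2], s6], s5], s4], s3] - [[[[[s1, s3], s4], s5], s2], s6] + [[[[[s1, s3], s4], s5], s6], s2] + [[[[[s1, s3], s5], s4], s2], s6] - [[[[[s1, s3], s5], s4], s6], s2] + [[[[[s1, s4], s5], s3], s2], s6] - [[[[[s1, s4], s5], s3], s6], s2] - [[[[[s1, s5], s4], s3], s2], s6] + [[[[[s1, s5], s4], s3], s6], s2] - [[[[[s1, s6], s2], s3], s4], s5] + [[[[[s1, s6], s2], s3], s5], s4] + [[[[[s1, s6], s2], s4], s5], s3] - [[[[[s1, s6], s2], s5], s4], s3]; second: [[[[[s1, s2], s5], s3], s4], s6] - [[[[[s1, s2], s5], s3], s6], s4] - [[[[[s1, s3], s2], s5], s4], s6] + [[[[[s1, s3], s2], s5], s6], s4] + [[[[[s1, s3], s5], s2], s4], s6] - [[[[[s1, s3], s5], s2], s6], s4] - [[[[[s1, s5], s2], s3], s4], s6] + [[[[[s1, s5], s2], s3], s6], s4]


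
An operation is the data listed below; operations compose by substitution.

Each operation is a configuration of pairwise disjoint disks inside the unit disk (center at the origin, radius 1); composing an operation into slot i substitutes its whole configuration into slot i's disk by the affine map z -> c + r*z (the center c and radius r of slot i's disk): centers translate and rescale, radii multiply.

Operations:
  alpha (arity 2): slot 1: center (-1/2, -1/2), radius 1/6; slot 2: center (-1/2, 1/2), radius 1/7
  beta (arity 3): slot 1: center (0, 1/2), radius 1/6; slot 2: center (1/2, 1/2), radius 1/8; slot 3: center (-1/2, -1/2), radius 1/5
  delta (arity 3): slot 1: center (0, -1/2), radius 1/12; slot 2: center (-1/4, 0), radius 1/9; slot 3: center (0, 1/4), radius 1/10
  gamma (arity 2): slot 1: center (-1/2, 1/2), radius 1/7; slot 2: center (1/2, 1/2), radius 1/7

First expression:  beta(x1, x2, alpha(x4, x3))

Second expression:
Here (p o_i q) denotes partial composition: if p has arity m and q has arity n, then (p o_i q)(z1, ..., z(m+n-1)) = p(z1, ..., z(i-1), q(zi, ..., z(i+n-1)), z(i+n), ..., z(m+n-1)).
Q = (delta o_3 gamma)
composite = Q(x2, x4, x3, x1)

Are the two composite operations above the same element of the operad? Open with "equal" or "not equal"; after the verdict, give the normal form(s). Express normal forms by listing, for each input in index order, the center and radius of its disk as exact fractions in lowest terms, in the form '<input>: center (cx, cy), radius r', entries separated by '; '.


The first expression, normalized: x1: center (0, 1/2), radius 1/6; x2: center (1/2, 1/2), radius 1/8; x3: center (-3/5, -2/5), radius 1/35; x4: center (-3/5, -3/5), radius 1/30
The second expression, normalized: x1: center (1/20, 3/10), radius 1/70; x2: center (0, -1/2), radius 1/12; x3: center (-1/20, 3/10), radius 1/70; x4: center (-1/4, 0), radius 1/9
Distinct normal forms: not equal.

not equal; the first gives x1: center (0, 1/2), radius 1/6; x2: center (1/2, 1/2), radius 1/8; x3: center (-3/5, -2/5), radius 1/35; x4: center (-3/5, -3/5), radius 1/30 and the second x1: center (1/20, 3/10), radius 1/70; x2: center (0, -1/2), radius 1/12; x3: center (-1/20, 3/10), radius 1/70; x4: center (-1/4, 0), radius 1/9


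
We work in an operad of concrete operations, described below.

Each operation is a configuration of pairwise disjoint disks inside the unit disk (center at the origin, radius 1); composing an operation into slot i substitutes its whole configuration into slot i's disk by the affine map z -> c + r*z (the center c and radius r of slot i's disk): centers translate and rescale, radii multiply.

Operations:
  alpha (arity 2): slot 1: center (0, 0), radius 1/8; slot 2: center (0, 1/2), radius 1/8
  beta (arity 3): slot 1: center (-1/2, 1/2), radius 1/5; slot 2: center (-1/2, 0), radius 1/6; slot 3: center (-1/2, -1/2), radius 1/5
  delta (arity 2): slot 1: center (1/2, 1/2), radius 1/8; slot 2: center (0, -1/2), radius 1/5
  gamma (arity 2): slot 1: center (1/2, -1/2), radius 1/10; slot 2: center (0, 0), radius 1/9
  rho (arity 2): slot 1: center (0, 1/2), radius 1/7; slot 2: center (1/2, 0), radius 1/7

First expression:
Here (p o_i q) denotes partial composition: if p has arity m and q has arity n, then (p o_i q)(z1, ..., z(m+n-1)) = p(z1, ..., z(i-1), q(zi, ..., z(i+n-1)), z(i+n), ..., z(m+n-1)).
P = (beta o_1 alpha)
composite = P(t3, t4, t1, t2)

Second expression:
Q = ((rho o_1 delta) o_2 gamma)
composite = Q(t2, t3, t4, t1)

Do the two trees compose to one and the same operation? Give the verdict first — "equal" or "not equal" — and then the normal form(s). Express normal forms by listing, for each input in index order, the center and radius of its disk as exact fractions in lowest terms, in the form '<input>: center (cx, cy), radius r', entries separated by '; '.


not equal: they reduce to t1: center (-1/2, 0), radius 1/6; t2: center (-1/2, -1/2), radius 1/5; t3: center (-1/2, 1/2), radius 1/40; t4: center (-1/2, 3/5), radius 1/40 and t1: center (1/2, 0), radius 1/7; t2: center (1/14, 4/7), radius 1/56; t3: center (1/70, 29/70), radius 1/350; t4: center (0, 3/7), radius 1/315

In normal form, the first expression is t1: center (-1/2, 0), radius 1/6; t2: center (-1/2, -1/2), radius 1/5; t3: center (-1/2, 1/2), radius 1/40; t4: center (-1/2, 3/5), radius 1/40
In normal form, the second expression is t1: center (1/2, 0), radius 1/7; t2: center (1/14, 4/7), radius 1/56; t3: center (1/70, 29/70), radius 1/350; t4: center (0, 3/7), radius 1/315
Distinct normal forms: not equal.


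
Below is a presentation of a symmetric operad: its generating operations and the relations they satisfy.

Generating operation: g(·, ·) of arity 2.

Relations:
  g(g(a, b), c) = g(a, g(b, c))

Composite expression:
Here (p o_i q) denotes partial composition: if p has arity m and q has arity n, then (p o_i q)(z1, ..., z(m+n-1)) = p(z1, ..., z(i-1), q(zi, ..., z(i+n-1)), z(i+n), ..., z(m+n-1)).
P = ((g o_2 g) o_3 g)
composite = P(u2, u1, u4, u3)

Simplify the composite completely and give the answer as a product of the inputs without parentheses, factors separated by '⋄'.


Under associativity of g, the answer is the u's in reading order.
g(u4, u3) spells out as u4 ⋄ u3
g(u1, g(u4, u3)) spells out as u1 ⋄ u4 ⋄ u3
g(u2, g(u1, g(u4, u3))) spells out as u2 ⋄ u1 ⋄ u4 ⋄ u3

u2 ⋄ u1 ⋄ u4 ⋄ u3


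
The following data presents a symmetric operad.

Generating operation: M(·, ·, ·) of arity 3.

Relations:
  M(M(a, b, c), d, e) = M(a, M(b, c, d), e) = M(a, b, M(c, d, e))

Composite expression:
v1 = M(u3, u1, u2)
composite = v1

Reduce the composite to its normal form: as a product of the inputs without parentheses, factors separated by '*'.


The M-tree's shape is irrelevant; the u-reading-order decides.
M(u3, u1, u2) unparenthesizes to u3 * u1 * u2

u3 * u1 * u2


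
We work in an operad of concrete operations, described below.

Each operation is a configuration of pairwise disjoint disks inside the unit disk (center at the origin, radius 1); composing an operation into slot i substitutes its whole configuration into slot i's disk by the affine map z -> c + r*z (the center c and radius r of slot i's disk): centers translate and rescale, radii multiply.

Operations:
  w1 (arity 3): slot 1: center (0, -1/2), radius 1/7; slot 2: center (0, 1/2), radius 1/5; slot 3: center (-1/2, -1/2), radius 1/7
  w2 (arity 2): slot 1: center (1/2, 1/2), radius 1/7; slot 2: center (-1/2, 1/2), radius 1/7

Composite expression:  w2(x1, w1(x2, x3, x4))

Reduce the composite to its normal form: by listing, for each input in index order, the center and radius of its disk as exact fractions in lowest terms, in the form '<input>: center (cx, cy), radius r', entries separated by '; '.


x1: center (1/2, 1/2), radius 1/7; x2: center (-1/2, 3/7), radius 1/49; x3: center (-1/2, 4/7), radius 1/35; x4: center (-4/7, 3/7), radius 1/49


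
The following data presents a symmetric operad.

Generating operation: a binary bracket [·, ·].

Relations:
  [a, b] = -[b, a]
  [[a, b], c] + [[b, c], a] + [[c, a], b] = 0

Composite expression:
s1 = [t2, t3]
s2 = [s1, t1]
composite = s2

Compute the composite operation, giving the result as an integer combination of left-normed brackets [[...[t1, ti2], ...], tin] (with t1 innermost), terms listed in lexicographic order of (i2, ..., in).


-[[t1, t2], t3] + [[t1, t3], t2]

Antisymmetry and Jacobi reduce to t1-anchored left-normed brackets.
Composite bracket: [[t2, t3], t1]
Under [a, b] = ab - ba we get 4 signed associative words (2^2 = 4).
Coefficients come from the t1-initial words:
  the word t1t2t3 carries sign -1 and contributes -[[t1, t2], t3]
  the word t1t3t2 carries sign +1 and contributes +[[t1, t3], t2]


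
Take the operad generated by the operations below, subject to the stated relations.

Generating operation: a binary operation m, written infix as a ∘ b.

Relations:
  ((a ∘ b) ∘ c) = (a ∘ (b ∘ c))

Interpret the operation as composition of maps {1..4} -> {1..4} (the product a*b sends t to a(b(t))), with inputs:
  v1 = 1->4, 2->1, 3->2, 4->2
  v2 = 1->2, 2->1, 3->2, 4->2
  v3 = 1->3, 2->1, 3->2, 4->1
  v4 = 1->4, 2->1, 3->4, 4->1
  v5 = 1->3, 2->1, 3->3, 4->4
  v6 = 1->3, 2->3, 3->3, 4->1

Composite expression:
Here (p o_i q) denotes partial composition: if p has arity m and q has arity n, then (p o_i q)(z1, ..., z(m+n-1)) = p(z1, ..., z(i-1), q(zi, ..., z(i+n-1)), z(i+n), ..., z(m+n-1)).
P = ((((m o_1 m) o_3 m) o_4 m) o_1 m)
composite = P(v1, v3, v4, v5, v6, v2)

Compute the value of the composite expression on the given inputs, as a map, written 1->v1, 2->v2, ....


(v1 ∘ v3) = 1->2, 2->4, 3->1, 4->4
((v1 ∘ v3) ∘ v4) = 1->4, 2->2, 3->4, 4->2
(v6 ∘ v2) = 1->3, 2->3, 3->3, 4->3
(v5 ∘ (v6 ∘ v2)) = 1->3, 2->3, 3->3, 4->3
(((v1 ∘ v3) ∘ v4) ∘ (v5 ∘ (v6 ∘ v2))) = 1->4, 2->4, 3->4, 4->4

1->4, 2->4, 3->4, 4->4


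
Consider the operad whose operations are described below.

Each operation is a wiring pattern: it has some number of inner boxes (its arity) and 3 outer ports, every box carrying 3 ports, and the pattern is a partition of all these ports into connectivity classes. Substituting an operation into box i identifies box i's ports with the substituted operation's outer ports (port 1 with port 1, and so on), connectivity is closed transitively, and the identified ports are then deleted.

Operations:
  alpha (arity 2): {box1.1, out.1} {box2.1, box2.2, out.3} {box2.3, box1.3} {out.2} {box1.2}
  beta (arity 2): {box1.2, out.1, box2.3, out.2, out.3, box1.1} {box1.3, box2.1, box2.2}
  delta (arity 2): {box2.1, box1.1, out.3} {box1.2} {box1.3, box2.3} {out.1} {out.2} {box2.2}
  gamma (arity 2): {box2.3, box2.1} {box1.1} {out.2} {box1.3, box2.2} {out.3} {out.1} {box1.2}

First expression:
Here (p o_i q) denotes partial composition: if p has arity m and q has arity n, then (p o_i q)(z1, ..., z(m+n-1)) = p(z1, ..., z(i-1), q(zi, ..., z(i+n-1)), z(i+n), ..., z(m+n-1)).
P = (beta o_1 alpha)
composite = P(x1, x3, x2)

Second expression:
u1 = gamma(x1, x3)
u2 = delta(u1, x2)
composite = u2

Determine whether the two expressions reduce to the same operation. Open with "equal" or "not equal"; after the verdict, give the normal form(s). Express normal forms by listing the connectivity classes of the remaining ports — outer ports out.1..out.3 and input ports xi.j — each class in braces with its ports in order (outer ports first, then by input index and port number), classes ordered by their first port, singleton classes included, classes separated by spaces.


Reducing the first expression gives {out.1, out.2, out.3, x1.1, x2.3} {x1.2} {x1.3, x3.3} {x2.1, x2.2, x3.1, x3.2}
Reducing the second expression gives {out.1} {out.2} {out.3, x2.1} {x1.1} {x1.2} {x1.3, x3.2} {x2.2} {x2.3} {x3.1, x3.3}
The normal forms differ: not equal.

not equal; first: {out.1, out.2, out.3, x1.1, x2.3} {x1.2} {x1.3, x3.3} {x2.1, x2.2, x3.1, x3.2}; second: {out.1} {out.2} {out.3, x2.1} {x1.1} {x1.2} {x1.3, x3.2} {x2.2} {x2.3} {x3.1, x3.3}


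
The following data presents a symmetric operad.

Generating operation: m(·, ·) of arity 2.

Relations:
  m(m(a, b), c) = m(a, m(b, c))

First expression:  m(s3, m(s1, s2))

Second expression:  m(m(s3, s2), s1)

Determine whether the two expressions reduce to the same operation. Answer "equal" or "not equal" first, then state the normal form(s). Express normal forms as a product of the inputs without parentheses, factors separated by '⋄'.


The first expression, normalized: s3 ⋄ s1 ⋄ s2
The second expression, normalized: s3 ⋄ s2 ⋄ s1
The normal forms differ: not equal.

not equal — first s3 ⋄ s1 ⋄ s2, second s3 ⋄ s2 ⋄ s1


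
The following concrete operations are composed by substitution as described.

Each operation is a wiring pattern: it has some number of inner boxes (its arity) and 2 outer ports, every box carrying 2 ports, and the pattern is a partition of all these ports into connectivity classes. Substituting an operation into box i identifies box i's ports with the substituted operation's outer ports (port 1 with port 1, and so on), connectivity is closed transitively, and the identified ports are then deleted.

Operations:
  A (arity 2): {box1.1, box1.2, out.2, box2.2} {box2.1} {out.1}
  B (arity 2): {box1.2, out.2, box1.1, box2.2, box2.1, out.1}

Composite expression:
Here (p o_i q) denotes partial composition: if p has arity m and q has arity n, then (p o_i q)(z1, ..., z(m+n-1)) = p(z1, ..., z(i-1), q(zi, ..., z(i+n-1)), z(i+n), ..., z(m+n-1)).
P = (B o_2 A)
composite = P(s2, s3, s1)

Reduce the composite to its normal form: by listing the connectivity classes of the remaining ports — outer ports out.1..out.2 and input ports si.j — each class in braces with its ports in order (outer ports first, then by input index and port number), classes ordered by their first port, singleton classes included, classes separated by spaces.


{out.1, out.2, s1.2, s2.1, s2.2, s3.1, s3.2} {s1.1}

Reachability decides: close wires over B-identified ports.
through A, on inputs (s3, s1): {out.1} {out.2, s1.2, s3.1, s3.2} {s1.1} (out.j = stage outer ports)
through B, on inputs (s2, s3, s1): {out.1, out.2, s1.2, s2.1, s2.2, s3.1, s3.2} {s1.1} (out.j = stage outer ports)


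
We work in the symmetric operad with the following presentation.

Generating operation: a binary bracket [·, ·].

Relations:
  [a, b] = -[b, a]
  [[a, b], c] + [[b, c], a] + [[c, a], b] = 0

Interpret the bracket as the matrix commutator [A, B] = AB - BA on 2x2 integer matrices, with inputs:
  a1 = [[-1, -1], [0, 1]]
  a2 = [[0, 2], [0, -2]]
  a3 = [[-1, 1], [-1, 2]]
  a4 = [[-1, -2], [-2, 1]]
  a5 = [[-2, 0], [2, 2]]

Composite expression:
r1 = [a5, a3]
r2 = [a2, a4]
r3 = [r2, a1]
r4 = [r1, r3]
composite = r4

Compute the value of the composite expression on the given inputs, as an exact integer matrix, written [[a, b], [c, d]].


[a5, a3] = [[-2, -4], [-10, 2]]
[a2, a4] = [[-4, 0], [4, 4]]
[[a2, a4], a1] = [[4, 8], [-8, -4]]
[[a5, a3], [[a2, a4], a1]] = [[112, 0], [-112, -112]]

[[112, 0], [-112, -112]]


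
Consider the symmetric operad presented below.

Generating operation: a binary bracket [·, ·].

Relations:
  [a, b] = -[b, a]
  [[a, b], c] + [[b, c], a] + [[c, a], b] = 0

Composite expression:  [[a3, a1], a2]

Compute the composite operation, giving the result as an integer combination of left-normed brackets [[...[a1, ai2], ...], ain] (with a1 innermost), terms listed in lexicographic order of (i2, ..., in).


-[[a1, a3], a2]

A multilinear Lie element is pinned by a1-initial words (a1 innermost).
Composite bracket: [[a3, a1], a2]
Expanding via [a, b] = ab - ba: 4 signed words (2^2 = 4).
Keep just the words that open with a1:
  a1a3a2 (sign -1) contributes -[[a1, a3], a2]


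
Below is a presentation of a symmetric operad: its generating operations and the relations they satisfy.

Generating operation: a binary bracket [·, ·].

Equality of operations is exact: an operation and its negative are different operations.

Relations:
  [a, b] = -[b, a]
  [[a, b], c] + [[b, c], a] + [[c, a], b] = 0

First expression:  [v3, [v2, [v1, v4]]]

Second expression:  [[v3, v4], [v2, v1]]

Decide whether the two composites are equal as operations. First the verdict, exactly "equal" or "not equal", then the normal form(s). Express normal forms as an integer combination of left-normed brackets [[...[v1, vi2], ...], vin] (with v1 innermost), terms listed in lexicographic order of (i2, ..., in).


not equal; the first gives [[[v1, v4], v2], v3] and the second [[[v1, v2], v3], v4] - [[[v1, v2], v4], v3]

The first composite normalizes to [[[v1, v4], v2], v3]
The second composite normalizes to [[[v1, v2], v3], v4] - [[[v1, v2], v4], v3]
No match — not equal.


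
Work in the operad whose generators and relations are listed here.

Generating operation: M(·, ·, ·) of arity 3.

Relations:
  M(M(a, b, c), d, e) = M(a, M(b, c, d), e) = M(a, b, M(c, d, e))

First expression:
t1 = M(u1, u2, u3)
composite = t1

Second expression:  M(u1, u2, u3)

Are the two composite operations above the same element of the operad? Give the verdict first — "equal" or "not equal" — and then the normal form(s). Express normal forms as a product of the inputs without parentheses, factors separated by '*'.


equal — both sides give u1 * u2 * u3


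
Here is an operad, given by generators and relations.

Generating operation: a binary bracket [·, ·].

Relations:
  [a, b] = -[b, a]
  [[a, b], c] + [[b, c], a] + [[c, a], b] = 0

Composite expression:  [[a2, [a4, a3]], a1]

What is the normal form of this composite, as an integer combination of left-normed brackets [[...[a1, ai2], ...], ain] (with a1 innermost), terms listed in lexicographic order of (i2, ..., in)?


[[[a1, a2], a3], a4] - [[[a1, a2], a4], a3] - [[[a1, a3], a4], a2] + [[[a1, a4], a3], a2]


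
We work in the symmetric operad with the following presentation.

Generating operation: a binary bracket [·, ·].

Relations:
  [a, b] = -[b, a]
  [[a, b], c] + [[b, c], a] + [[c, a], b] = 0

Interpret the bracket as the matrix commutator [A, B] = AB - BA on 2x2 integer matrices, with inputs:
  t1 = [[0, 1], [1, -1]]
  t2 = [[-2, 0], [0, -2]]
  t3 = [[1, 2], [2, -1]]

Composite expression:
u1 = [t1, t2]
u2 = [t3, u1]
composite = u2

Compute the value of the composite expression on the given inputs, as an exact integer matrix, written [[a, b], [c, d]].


[[0, 0], [0, 0]]

[t1, t2] = [[0, 0], [0, 0]]
[t3, [t1, t2]] = [[0, 0], [0, 0]]


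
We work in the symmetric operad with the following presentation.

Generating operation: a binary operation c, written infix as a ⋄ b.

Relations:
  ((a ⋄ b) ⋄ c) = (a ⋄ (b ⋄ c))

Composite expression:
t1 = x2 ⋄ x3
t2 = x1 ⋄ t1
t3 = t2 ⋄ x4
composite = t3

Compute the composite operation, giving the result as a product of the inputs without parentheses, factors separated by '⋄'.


Associativity of c dissolves the nesting; only the x-input order survives.
(x2 ⋄ x3) linearizes to x2 ⋄ x3
(x1 ⋄ (x2 ⋄ x3)) linearizes to x1 ⋄ x2 ⋄ x3
((x1 ⋄ (x2 ⋄ x3)) ⋄ x4) linearizes to x1 ⋄ x2 ⋄ x3 ⋄ x4

x1 ⋄ x2 ⋄ x3 ⋄ x4


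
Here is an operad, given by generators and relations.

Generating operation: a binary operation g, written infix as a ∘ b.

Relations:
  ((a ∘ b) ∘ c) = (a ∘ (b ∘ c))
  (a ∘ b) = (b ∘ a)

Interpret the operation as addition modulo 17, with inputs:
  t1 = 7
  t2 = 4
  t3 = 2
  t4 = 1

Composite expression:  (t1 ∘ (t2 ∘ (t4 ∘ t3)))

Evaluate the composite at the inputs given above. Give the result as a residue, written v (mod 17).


(t4 ∘ t3) = 3
(t2 ∘ (t4 ∘ t3)) = 7
(t1 ∘ (t2 ∘ (t4 ∘ t3))) = 14

14 (mod 17)


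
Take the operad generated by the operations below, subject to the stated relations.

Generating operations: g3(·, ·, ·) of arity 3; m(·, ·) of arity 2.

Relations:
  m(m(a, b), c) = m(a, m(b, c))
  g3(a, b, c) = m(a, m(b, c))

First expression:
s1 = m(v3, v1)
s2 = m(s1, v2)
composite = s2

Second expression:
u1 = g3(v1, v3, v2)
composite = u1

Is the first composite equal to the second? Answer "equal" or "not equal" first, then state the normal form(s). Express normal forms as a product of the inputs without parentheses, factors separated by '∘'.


not equal; first: v3 ∘ v1 ∘ v2; second: v1 ∘ v3 ∘ v2

The first composite normalizes to v3 ∘ v1 ∘ v2
The second composite normalizes to v1 ∘ v3 ∘ v2
Distinct normal forms: not equal.


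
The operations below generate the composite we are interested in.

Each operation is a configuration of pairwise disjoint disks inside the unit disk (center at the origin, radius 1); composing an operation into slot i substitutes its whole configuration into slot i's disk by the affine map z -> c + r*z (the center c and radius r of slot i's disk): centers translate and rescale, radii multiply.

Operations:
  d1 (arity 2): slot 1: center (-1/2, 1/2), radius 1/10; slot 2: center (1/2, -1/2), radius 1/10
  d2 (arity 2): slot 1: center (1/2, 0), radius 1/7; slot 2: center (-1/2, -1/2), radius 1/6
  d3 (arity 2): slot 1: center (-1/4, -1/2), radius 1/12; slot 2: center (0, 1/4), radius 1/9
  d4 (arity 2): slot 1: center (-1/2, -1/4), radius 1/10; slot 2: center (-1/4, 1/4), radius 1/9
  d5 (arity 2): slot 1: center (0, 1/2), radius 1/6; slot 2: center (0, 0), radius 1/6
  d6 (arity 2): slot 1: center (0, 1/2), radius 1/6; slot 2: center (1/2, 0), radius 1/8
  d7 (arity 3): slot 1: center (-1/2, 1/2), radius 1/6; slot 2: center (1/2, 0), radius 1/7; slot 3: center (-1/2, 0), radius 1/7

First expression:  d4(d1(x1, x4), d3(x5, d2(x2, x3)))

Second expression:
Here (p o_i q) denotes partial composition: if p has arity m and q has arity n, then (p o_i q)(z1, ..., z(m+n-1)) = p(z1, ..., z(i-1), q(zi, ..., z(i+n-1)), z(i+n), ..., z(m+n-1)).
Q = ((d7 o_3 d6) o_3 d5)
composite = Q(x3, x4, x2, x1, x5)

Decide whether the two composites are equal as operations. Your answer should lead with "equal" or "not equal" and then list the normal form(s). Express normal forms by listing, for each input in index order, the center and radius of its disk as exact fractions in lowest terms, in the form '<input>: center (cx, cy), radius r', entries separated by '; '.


not equal: they reduce to x1: center (-11/20, -1/5), radius 1/100; x2: center (-79/324, 5/18), radius 1/567; x3: center (-83/324, 22/81), radius 1/486; x4: center (-9/20, -3/10), radius 1/100; x5: center (-5/18, 7/36), radius 1/108 and x1: center (-1/2, 1/14), radius 1/252; x2: center (-1/2, 1/12), radius 1/252; x3: center (-1/2, 1/2), radius 1/6; x4: center (1/2, 0), radius 1/7; x5: center (-3/7, 0), radius 1/56

Reducing the first expression gives x1: center (-11/20, -1/5), radius 1/100; x2: center (-79/324, 5/18), radius 1/567; x3: center (-83/324, 22/81), radius 1/486; x4: center (-9/20, -3/10), radius 1/100; x5: center (-5/18, 7/36), radius 1/108
Reducing the second expression gives x1: center (-1/2, 1/14), radius 1/252; x2: center (-1/2, 1/12), radius 1/252; x3: center (-1/2, 1/2), radius 1/6; x4: center (1/2, 0), radius 1/7; x5: center (-3/7, 0), radius 1/56
They disagree, so not equal.


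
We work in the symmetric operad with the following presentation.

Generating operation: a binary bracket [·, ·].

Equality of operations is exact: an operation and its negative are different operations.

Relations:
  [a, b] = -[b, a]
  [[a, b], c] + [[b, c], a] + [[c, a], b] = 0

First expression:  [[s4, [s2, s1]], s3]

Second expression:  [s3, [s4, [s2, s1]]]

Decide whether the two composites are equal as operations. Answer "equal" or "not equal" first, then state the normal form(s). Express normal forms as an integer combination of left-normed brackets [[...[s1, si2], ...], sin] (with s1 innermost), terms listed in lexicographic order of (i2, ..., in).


not equal; first: [[[s1, s2], s4], s3]; second: -[[[s1, s2], s4], s3]

The first expression, normalized: [[[s1, s2], s4], s3]
The second expression, normalized: -[[[s1, s2], s4], s3]
Different reductions; not equal.


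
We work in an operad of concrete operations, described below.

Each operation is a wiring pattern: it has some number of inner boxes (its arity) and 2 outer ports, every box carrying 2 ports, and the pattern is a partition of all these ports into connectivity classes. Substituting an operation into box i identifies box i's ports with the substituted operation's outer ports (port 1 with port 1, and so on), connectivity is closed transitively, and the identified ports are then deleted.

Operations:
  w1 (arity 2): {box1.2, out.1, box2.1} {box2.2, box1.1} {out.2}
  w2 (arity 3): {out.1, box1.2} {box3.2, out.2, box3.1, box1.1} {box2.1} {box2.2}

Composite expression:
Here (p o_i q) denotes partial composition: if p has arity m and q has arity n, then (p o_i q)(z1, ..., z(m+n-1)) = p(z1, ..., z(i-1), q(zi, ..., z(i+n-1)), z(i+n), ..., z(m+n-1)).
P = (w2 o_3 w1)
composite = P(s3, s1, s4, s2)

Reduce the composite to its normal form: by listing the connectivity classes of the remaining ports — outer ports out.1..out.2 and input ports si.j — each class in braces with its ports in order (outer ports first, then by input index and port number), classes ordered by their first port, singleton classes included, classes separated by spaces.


Substituting into w2 glues patterns; closure does the rest.
the subtree at w1 composes to {out.1, s2.1, s4.2} {out.2} {s2.2, s4.1} on (s4, s2); out.j = own outer ports
the subtree at w2 composes to {out.1, s3.2} {out.2, s2.1, s3.1, s4.2} {s1.1} {s1.2} {s2.2, s4.1} on (s3, s1, s4, s2); out.j = own outer ports

{out.1, s3.2} {out.2, s2.1, s3.1, s4.2} {s1.1} {s1.2} {s2.2, s4.1}


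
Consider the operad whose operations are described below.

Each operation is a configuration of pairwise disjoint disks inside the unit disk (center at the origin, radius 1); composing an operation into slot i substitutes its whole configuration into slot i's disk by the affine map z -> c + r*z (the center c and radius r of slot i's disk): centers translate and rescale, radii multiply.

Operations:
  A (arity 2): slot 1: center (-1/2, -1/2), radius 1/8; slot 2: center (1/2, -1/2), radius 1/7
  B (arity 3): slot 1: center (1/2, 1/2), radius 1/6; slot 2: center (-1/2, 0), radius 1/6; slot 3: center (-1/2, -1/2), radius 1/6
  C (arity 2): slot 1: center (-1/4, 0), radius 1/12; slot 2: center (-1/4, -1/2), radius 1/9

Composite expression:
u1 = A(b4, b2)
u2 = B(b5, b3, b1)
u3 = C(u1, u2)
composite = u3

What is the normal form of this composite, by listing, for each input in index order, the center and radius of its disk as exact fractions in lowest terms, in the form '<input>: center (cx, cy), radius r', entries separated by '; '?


b1: center (-11/36, -5/9), radius 1/54; b2: center (-5/24, -1/24), radius 1/84; b3: center (-11/36, -1/2), radius 1/54; b4: center (-7/24, -1/24), radius 1/96; b5: center (-7/36, -4/9), radius 1/54

Nesting under C composes maps z -> c + r*z down each b-path.
input b4: applying the 2 nested substitutions gives center (-7/24, -1/24), radius 1/96
input b2: applying the 2 nested substitutions gives center (-5/24, -1/24), radius 1/84
input b5: applying the 2 nested substitutions gives center (-7/36, -4/9), radius 1/54
input b3: applying the 2 nested substitutions gives center (-11/36, -1/2), radius 1/54
input b1: applying the 2 nested substitutions gives center (-11/36, -5/9), radius 1/54


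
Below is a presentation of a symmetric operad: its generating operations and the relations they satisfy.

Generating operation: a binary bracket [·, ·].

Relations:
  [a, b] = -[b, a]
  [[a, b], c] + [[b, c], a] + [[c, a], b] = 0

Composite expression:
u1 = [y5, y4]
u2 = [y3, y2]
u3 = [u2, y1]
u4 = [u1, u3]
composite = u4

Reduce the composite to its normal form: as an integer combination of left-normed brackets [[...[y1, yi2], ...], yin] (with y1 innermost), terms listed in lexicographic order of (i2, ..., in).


[[[[y1, y2], y3], y4], y5] - [[[[y1, y2], y3], y5], y4] - [[[[y1, y3], y2], y4], y5] + [[[[y1, y3], y2], y5], y4]

Left-normed coefficients sit on the y1-initial expansion words.
Composite bracket: [[y5, y4], [[y3, y2], y1]]
Under [a, b] = ab - ba we get 16 signed associative words (2^4 = 16).
Words beginning with y1 determine it all:
  sign of y1y2y3y4y5 is +1, so it contributes +[[[[y1, y2], y3], y4], y5]
  sign of y1y2y3y5y4 is -1, so it contributes -[[[[y1, y2], y3], y5], y4]
  sign of y1y3y2y4y5 is -1, so it contributes -[[[[y1, y3], y2], y4], y5]
  sign of y1y3y2y5y4 is +1, so it contributes +[[[[y1, y3], y2], y5], y4]
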